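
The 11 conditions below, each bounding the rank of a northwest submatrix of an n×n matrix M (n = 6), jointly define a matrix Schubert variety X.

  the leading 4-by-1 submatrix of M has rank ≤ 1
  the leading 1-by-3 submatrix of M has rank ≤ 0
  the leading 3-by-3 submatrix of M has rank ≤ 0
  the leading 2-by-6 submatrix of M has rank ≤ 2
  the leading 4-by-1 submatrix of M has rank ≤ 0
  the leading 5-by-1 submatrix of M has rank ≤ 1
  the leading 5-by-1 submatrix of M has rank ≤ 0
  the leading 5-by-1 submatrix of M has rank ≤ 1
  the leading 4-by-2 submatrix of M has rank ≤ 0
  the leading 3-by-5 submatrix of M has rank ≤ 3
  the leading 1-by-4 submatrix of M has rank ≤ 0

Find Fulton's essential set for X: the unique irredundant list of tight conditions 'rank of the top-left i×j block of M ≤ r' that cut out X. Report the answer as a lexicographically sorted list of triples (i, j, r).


Rank table r_w(6×6) implied by the 11 constraints:

  row 1: 0 | 0 | 0 | 0 | 1 | 1
  row 2: 0 | 0 | 0 | 1 | 2 | 2
  row 3: 0 | 0 | 0 | 1 | 2 | 3
  row 4: 0 | 0 | 1 | 2 | 3 | 4
  row 5: 0 | 1 | 2 | 3 | 4 | 5
  row 6: 1 | 2 | 3 | 4 | 5 | 6

so w = (5, 4, 6, 3, 2, 1).

D(w) has 13 cells with 4 SE-corners; essential set:

[(1, 4, 0), (3, 3, 0), (4, 2, 0), (5, 1, 0)]


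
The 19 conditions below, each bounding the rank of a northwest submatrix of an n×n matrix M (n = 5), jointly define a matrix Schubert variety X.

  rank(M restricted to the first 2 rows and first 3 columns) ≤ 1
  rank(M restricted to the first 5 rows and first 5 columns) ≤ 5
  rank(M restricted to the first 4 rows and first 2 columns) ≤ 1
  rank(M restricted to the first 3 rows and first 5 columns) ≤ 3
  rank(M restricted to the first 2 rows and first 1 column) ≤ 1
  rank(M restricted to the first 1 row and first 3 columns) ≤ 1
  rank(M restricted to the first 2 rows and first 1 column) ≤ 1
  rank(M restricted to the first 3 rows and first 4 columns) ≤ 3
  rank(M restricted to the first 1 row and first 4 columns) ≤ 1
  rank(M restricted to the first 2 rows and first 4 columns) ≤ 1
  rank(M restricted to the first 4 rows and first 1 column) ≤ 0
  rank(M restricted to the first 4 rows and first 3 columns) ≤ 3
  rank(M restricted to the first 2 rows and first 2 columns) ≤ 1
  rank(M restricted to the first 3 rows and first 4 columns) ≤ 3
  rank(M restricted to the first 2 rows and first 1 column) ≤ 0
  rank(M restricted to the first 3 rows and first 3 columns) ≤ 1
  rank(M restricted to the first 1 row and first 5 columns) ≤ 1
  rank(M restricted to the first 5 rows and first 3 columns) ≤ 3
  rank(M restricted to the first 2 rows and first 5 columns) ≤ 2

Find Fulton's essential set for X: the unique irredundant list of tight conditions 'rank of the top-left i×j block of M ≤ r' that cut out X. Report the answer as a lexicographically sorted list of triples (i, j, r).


Propagating the 19 rank bounds to every northwest block:

  row 1: 0, 1, 1, 1, 1
  row 2: 0, 1, 1, 1, 2
  row 3: 0, 1, 1, 2, 3
  row 4: 0, 1, 2, 3, 4
  row 5: 1, 2, 3, 4, 5

the unique w with this rank table is (2, 5, 4, 3, 1).

ℓ(w)=7; the 3 essential cells (i,j,r):

[(2, 4, 1), (3, 3, 1), (4, 1, 0)]


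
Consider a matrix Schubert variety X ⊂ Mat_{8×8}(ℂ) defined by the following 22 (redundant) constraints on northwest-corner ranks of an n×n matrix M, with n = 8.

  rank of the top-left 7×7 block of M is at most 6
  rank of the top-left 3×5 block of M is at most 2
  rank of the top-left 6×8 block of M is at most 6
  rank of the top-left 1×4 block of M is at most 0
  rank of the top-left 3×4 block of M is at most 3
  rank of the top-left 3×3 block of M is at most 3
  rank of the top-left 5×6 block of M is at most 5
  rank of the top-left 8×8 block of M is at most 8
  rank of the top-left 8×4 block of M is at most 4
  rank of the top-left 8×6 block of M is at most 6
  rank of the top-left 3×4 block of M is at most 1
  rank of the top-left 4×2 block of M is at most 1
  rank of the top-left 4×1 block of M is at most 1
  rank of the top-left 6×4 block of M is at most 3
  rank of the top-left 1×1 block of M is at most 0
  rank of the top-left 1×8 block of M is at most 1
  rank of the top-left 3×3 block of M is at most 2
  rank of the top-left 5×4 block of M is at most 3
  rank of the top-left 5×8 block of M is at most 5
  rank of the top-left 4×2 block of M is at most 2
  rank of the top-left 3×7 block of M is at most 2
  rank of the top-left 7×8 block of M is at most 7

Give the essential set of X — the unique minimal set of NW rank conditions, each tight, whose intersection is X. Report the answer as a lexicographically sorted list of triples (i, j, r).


Reconstructing r_w from the 22 given conditions:

  i=1: 0 0 0 0 1 1 1 1
  i=2: 1 1 1 1 2 2 2 2
  i=3: 1 1 1 1 2 2 2 3
  i=4: 1 1 2 2 3 3 3 4
  i=5: 1 2 3 3 4 4 4 5
  i=6: 1 2 3 3 4 5 5 6
  i=7: 1 2 3 4 5 6 6 7
  i=8: 1 2 3 4 5 6 7 8

the unique w with this rank table is (5, 1, 8, 3, 2, 6, 4, 7).

ℓ(w)=11; the 5 essential cells (i,j,r):

[(1, 4, 0), (3, 4, 1), (3, 7, 2), (4, 2, 1), (6, 4, 3)]


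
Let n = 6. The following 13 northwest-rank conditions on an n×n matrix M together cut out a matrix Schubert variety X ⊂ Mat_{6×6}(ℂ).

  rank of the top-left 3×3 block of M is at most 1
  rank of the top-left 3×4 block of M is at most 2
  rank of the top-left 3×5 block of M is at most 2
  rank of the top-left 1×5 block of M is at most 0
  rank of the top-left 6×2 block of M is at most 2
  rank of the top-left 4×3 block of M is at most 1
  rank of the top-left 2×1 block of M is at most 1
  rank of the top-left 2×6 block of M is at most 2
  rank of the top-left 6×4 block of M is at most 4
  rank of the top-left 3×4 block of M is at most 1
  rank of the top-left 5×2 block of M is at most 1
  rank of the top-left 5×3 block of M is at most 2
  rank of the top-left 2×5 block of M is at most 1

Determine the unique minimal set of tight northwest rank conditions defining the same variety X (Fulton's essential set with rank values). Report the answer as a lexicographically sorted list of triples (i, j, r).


The tightest implied rank at each (i,j), from the 13 conditions:

  R[1]: 0 | 0 | 0 | 0 | 0 | 1
  R[2]: 1 | 1 | 1 | 1 | 1 | 2
  R[3]: 1 | 1 | 1 | 1 | 2 | 3
  R[4]: 1 | 1 | 1 | 2 | 3 | 4
  R[5]: 1 | 1 | 2 | 3 | 4 | 5
  R[6]: 1 | 2 | 3 | 4 | 5 | 6

reading off 1-entries of Δ²R: w = (6, 1, 5, 4, 3, 2).

|D(w)|=11, |Ess(w)|=4:

[(1, 5, 0), (3, 4, 1), (4, 3, 1), (5, 2, 1)]


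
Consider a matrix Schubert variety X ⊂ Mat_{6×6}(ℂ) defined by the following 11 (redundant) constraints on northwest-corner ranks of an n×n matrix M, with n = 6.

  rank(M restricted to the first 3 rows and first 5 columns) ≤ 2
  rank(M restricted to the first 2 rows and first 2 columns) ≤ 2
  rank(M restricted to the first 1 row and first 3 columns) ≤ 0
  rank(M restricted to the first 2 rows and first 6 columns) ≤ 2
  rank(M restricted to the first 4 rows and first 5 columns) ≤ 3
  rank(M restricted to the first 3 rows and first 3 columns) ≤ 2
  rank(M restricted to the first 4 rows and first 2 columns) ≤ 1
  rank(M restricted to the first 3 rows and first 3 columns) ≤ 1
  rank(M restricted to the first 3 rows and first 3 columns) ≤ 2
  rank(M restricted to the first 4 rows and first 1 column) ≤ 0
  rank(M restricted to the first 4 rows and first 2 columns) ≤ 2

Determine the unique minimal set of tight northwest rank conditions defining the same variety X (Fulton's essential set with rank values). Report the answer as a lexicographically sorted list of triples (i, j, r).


Recovering R(i,j) via the rank-extension bound from the 11 conditions:

  R[1]: 0, 0, 0, 1, 1, 1
  R[2]: 0, 1, 1, 2, 2, 2
  R[3]: 0, 1, 1, 2, 2, 3
  R[4]: 0, 1, 2, 3, 3, 4
  R[5]: 1, 2, 3, 4, 4, 5
  R[6]: 1, 2, 3, 4, 5, 6

second differences of R give the permutation w = (4, 2, 6, 3, 1, 5).

D(w) has 8 cells with 4 SE-corners; essential set:

[(1, 3, 0), (3, 3, 1), (3, 5, 2), (4, 1, 0)]


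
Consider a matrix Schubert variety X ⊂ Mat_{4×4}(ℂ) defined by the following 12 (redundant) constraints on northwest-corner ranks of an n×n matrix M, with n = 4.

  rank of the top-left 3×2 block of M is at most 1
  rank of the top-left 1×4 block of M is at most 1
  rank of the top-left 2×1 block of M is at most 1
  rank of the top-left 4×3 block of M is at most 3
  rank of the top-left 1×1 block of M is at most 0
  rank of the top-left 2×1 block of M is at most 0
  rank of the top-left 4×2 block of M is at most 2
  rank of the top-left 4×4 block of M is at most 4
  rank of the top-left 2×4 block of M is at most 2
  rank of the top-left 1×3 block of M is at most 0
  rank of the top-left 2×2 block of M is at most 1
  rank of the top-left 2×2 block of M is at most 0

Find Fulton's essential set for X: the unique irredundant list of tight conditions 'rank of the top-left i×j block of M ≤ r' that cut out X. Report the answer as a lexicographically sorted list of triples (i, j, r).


Recovering R(i,j) via the rank-extension bound from the 12 conditions:

  0 0 0 1
  0 0 1 2
  1 1 2 3
  1 2 3 4

so w = (4, 3, 1, 2).

|D(w)|=5, |Ess(w)|=2:

[(1, 3, 0), (2, 2, 0)]


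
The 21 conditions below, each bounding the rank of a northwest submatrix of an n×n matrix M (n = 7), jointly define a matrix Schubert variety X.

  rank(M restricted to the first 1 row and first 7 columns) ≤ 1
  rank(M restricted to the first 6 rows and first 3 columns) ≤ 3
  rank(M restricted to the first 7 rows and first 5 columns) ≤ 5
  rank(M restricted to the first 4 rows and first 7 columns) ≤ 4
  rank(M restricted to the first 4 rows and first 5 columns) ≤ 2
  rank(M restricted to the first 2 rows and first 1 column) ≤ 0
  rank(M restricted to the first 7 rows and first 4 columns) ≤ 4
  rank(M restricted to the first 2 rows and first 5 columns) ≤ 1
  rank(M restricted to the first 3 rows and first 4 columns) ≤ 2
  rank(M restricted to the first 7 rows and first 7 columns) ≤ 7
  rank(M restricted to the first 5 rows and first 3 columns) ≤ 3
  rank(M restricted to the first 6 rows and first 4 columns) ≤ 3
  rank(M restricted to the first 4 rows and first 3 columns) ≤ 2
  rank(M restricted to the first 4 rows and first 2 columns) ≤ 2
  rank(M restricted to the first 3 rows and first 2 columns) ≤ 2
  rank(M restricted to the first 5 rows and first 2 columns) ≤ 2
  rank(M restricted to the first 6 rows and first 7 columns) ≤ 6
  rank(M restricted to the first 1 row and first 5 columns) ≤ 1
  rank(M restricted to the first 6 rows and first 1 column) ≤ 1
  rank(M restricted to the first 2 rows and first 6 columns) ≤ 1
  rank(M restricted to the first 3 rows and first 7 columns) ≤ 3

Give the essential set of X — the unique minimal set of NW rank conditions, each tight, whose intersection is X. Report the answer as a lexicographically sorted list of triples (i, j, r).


Recovering R(i,j) via the rank-extension bound from the 21 conditions:

  R[1]: 0 | 1 | 1 | 1 | 1 | 1 | 1
  R[2]: 0 | 1 | 1 | 1 | 1 | 1 | 2
  R[3]: 1 | 2 | 2 | 2 | 2 | 2 | 3
  R[4]: 1 | 2 | 2 | 2 | 2 | 3 | 4
  R[5]: 1 | 2 | 3 | 3 | 3 | 4 | 5
  R[6]: 1 | 2 | 3 | 3 | 4 | 5 | 6
  R[7]: 1 | 2 | 3 | 4 | 5 | 6 | 7

so w = (2, 7, 1, 6, 3, 5, 4).

D(w) has 10 cells with 4 SE-corners; essential set:

[(2, 1, 0), (2, 6, 1), (4, 5, 2), (6, 4, 3)]


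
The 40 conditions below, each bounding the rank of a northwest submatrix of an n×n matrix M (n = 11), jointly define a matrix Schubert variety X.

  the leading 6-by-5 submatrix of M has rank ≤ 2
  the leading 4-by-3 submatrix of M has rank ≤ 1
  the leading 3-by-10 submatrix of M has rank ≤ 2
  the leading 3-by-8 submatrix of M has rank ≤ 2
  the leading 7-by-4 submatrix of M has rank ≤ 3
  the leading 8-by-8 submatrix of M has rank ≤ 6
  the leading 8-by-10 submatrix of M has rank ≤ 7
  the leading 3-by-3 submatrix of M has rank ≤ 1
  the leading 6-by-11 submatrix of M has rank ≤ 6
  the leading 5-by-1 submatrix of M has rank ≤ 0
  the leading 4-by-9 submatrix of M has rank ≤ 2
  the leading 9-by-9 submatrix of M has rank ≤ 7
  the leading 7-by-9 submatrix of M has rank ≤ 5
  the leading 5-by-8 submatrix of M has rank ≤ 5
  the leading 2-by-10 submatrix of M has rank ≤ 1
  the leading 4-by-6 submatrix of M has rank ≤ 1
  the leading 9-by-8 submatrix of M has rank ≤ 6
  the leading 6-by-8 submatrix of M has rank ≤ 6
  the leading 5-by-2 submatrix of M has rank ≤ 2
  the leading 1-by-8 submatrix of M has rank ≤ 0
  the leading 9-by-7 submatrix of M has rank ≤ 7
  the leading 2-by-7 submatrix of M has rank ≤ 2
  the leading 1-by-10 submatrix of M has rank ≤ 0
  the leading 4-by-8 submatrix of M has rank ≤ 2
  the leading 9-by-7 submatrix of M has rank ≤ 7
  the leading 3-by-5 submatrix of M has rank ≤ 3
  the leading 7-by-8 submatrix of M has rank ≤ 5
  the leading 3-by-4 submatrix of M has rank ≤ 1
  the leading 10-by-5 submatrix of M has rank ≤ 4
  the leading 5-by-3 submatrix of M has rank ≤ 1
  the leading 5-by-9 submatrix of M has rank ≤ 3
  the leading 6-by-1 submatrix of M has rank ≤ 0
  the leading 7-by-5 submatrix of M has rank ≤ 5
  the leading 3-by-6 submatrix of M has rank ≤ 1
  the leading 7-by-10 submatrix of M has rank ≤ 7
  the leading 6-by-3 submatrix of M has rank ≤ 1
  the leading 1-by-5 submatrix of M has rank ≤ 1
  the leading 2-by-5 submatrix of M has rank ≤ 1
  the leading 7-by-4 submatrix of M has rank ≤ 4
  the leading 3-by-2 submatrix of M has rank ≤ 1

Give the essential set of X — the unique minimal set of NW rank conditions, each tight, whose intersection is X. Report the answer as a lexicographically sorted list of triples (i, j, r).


The tightest implied rank at each (i,j), from the 40 conditions:

  i=1: 0 | 0 | 0 | 0 | 0 | 0 | 0 | 0 | 0 | 0 | 1
  i=2: 0 | 1 | 1 | 1 | 1 | 1 | 1 | 1 | 1 | 1 | 2
  i=3: 0 | 1 | 1 | 1 | 1 | 1 | 2 | 2 | 2 | 2 | 3
  i=4: 0 | 1 | 1 | 1 | 1 | 1 | 2 | 2 | 2 | 3 | 4
  i=5: 0 | 1 | 1 | 2 | 2 | 2 | 3 | 3 | 3 | 4 | 5
  i=6: 0 | 1 | 1 | 2 | 2 | 3 | 4 | 4 | 4 | 5 | 6
  i=7: 1 | 2 | 2 | 3 | 3 | 4 | 5 | 5 | 5 | 6 | 7
  i=8: 1 | 2 | 3 | 4 | 4 | 5 | 6 | 6 | 6 | 7 | 8
  i=9: 1 | 2 | 3 | 4 | 4 | 5 | 6 | 6 | 7 | 8 | 9
  i=10: 1 | 2 | 3 | 4 | 4 | 5 | 6 | 7 | 8 | 9 | 10
  i=11: 1 | 2 | 3 | 4 | 5 | 6 | 7 | 8 | 9 | 10 | 11

reading off 1-entries of Δ²R: w = (11, 2, 7, 10, 4, 6, 1, 3, 9, 8, 5).

Fulton essential set (8 of the 31 Rothe cells):

[(1, 10, 0), (4, 6, 1), (4, 9, 2), (6, 1, 0), (6, 3, 1), (6, 5, 2), (9, 8, 6), (10, 5, 4)]


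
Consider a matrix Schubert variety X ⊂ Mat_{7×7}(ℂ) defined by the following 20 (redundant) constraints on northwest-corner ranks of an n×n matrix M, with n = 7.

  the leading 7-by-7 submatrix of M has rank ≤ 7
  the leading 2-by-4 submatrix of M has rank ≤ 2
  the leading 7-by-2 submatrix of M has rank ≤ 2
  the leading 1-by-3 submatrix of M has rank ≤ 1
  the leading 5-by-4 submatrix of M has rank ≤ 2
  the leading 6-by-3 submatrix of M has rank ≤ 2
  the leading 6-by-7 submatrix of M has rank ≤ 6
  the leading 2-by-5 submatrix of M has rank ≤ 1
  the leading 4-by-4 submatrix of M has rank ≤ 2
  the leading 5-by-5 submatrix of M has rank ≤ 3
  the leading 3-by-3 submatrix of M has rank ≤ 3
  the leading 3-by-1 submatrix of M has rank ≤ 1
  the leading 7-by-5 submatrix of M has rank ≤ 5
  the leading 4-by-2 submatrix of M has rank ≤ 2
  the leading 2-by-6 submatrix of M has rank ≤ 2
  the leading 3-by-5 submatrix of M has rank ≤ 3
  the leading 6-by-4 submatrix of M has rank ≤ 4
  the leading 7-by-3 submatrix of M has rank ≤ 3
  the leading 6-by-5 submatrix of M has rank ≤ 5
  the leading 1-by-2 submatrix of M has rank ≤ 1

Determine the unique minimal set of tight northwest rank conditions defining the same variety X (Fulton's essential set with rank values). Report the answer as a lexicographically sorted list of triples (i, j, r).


The tightest implied rank at each (i,j), from the 20 conditions:

  R[1]: 1  1  1  1  1  1  1
  R[2]: 1  1  1  1  1  2  2
  R[3]: 1  2  2  2  2  3  3
  R[4]: 1  2  2  2  3  4  4
  R[5]: 1  2  2  2  3  4  5
  R[6]: 1  2  2  3  4  5  6
  R[7]: 1  2  3  4  5  6  7

reading off 1-entries of Δ²R: w = (1, 6, 2, 5, 7, 4, 3).

|D(w)|=9, |Ess(w)|=3:

[(2, 5, 1), (5, 4, 2), (6, 3, 2)]


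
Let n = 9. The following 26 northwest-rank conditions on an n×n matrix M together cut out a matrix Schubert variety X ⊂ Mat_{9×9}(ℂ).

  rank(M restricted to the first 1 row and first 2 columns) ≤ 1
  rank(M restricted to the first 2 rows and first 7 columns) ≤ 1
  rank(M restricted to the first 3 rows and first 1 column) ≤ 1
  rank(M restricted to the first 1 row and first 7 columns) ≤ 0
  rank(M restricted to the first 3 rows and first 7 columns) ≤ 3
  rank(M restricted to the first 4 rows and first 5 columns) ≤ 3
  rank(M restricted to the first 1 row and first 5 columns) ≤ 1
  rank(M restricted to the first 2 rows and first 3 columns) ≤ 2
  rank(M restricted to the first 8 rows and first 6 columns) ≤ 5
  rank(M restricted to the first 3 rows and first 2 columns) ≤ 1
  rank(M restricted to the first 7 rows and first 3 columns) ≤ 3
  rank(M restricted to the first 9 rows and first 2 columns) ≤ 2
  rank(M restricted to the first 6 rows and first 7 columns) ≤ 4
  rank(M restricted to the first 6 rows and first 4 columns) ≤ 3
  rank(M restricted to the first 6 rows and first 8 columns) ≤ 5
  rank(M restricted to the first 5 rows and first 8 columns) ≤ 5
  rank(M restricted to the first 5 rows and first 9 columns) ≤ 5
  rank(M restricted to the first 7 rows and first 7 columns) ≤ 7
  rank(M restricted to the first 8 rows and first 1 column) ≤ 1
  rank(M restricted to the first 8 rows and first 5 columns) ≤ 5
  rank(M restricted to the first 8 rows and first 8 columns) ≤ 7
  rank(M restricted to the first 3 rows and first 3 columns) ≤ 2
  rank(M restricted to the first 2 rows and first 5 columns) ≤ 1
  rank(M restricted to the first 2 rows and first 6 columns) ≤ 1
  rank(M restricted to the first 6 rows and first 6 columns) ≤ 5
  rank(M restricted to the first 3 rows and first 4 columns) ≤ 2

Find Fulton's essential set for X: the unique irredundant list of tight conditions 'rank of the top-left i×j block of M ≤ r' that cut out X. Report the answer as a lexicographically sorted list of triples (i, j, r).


Recovering R(i,j) via the rank-extension bound from the 26 conditions:

  i=1: 0, 0, 0, 0, 0, 0, 0, 1, 1
  i=2: 1, 1, 1, 1, 1, 1, 1, 2, 2
  i=3: 1, 1, 2, 2, 2, 2, 2, 3, 3
  i=4: 1, 2, 3, 3, 3, 3, 3, 4, 4
  i=5: 1, 2, 3, 3, 4, 4, 4, 5, 5
  i=6: 1, 2, 3, 3, 4, 4, 4, 5, 6
  i=7: 1, 2, 3, 4, 5, 5, 5, 6, 7
  i=8: 1, 2, 3, 4, 5, 5, 6, 7, 8
  i=9: 1, 2, 3, 4, 5, 6, 7, 8, 9

so w = (8, 1, 3, 2, 5, 9, 4, 7, 6).

5 SE-corners of the 13-cell Rothe diagram give Ess(w):

[(1, 7, 0), (3, 2, 1), (6, 4, 3), (6, 7, 4), (8, 6, 5)]


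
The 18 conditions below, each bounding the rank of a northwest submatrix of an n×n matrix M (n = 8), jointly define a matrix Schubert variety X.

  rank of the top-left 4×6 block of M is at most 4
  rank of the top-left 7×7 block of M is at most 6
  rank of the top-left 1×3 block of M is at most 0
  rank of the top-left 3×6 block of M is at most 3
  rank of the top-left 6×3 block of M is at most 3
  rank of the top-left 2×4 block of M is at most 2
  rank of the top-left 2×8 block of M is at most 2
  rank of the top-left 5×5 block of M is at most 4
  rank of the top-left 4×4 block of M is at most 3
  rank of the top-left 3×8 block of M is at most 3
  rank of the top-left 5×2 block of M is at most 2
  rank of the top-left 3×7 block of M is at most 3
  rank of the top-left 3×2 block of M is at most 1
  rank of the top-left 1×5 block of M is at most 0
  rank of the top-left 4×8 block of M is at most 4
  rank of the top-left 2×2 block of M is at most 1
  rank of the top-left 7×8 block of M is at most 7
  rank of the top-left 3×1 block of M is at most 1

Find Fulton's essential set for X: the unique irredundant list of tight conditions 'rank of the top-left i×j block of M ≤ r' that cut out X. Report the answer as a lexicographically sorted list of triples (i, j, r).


Propagating the 18 rank bounds to every northwest block:

  i=1: 0 | 0 | 0 | 0 | 0 | 1 | 1 | 1
  i=2: 1 | 1 | 1 | 1 | 1 | 2 | 2 | 2
  i=3: 1 | 1 | 2 | 2 | 2 | 3 | 3 | 3
  i=4: 1 | 2 | 3 | 3 | 3 | 4 | 4 | 4
  i=5: 1 | 2 | 3 | 4 | 4 | 5 | 5 | 5
  i=6: 1 | 2 | 3 | 4 | 5 | 6 | 6 | 6
  i=7: 1 | 2 | 3 | 4 | 5 | 6 | 6 | 7
  i=8: 1 | 2 | 3 | 4 | 5 | 6 | 7 | 8

giving w = (6, 1, 3, 2, 4, 5, 8, 7) via Δ²R.

Fulton essential set (3 of the 7 Rothe cells):

[(1, 5, 0), (3, 2, 1), (7, 7, 6)]


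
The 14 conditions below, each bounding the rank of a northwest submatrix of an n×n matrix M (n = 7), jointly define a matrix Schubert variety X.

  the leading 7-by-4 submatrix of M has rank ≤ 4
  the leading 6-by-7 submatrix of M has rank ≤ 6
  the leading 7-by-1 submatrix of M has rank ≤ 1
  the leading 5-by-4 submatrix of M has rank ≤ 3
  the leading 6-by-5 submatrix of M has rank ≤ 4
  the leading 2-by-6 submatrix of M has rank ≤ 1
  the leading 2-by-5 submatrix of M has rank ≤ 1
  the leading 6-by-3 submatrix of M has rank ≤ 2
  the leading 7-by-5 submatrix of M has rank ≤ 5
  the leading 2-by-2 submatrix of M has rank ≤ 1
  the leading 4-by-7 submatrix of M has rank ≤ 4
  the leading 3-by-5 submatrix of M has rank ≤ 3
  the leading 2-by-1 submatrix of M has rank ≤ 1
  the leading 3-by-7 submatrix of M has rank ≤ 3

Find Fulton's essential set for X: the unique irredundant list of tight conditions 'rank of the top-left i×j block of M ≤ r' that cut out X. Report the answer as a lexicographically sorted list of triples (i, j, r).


Recovering R(i,j) via the rank-extension bound from the 14 conditions:

  1, 1, 1, 1, 1, 1, 1
  1, 1, 1, 1, 1, 1, 2
  1, 2, 2, 2, 2, 2, 3
  1, 2, 2, 3, 3, 3, 4
  1, 2, 2, 3, 4, 4, 5
  1, 2, 2, 3, 4, 5, 6
  1, 2, 3, 4, 5, 6, 7

hence w(1..7) = (1, 7, 2, 4, 5, 6, 3).

Fulton essential set (2 of the 8 Rothe cells):

[(2, 6, 1), (6, 3, 2)]


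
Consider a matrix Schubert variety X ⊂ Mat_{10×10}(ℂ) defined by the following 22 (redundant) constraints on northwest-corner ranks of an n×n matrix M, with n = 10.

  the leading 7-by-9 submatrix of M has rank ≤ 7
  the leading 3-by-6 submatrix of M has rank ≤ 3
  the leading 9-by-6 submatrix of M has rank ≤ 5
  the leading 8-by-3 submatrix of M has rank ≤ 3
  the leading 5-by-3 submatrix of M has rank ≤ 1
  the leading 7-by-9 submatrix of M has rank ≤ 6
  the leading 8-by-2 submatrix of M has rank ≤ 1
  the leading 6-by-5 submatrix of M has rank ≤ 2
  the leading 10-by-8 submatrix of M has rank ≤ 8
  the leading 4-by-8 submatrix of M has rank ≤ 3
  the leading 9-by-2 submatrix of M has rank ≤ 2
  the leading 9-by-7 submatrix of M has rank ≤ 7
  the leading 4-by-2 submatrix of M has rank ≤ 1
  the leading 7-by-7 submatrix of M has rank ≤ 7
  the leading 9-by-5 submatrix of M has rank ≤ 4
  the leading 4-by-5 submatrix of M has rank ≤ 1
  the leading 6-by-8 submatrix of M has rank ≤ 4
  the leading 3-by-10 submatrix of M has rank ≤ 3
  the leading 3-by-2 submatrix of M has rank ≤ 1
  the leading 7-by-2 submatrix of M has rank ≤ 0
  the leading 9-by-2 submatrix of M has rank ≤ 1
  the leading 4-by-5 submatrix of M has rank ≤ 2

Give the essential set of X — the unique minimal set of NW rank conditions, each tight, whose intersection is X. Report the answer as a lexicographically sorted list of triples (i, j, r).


Rank table r_w(10×10) implied by the 22 constraints:

  R[1]: 0 0 1 1 1 1 1 1 1 1
  R[2]: 0 0 1 1 1 2 2 2 2 2
  R[3]: 0 0 1 1 1 2 3 3 3 3
  R[4]: 0 0 1 1 1 2 3 3 4 4
  R[5]: 0 0 1 2 2 3 4 4 5 5
  R[6]: 0 0 1 2 2 3 4 4 5 6
  R[7]: 0 0 1 2 3 4 5 5 6 7
  R[8]: 1 1 2 3 4 5 6 6 7 8
  R[9]: 1 1 2 3 4 5 6 7 8 9
  R[10]: 1 2 3 4 5 6 7 8 9 10

giving w = (3, 6, 7, 9, 4, 10, 5, 1, 8, 2) via Δ²R.

ℓ(w)=24; the 6 essential cells (i,j,r):

[(4, 5, 1), (4, 8, 3), (6, 5, 2), (6, 8, 4), (7, 2, 0), (9, 2, 1)]


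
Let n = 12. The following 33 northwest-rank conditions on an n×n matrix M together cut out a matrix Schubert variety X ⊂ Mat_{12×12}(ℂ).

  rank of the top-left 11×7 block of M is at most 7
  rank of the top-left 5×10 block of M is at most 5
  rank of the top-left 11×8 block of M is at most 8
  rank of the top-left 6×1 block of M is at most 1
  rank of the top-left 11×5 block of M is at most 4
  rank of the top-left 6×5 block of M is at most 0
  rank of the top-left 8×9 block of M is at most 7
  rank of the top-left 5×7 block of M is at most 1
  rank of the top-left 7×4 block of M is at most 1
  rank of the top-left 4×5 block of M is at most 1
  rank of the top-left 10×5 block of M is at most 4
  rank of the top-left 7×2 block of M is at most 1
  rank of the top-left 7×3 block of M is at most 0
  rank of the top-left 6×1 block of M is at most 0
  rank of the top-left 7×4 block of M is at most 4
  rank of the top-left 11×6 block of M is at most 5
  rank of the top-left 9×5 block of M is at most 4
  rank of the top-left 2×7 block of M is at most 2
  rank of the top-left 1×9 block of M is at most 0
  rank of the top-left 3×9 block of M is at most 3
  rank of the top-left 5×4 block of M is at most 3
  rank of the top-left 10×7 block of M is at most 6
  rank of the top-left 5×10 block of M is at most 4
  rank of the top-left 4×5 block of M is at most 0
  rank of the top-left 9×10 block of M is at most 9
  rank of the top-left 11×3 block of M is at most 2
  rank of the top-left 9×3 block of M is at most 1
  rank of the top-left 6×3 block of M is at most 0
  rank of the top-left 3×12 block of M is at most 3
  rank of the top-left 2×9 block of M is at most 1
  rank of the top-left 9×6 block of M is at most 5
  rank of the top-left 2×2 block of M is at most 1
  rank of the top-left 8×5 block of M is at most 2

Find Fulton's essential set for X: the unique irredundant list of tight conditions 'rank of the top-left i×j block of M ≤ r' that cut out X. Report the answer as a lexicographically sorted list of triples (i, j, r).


The tightest implied rank at each (i,j), from the 33 conditions:

  i=1: 0  0  0  0  0  0  0  0  0  1  1  1
  i=2: 0  0  0  0  0  1  1  1  1  2  2  2
  i=3: 0  0  0  0  0  1  1  2  2  3  3  3
  i=4: 0  0  0  0  0  1  1  2  3  4  4  4
  i=5: 0  0  0  0  0  1  1  2  3  4  5  5
  i=6: 0  0  0  0  0  1  2  3  4  5  6  6
  i=7: 0  0  0  1  1  2  3  4  5  6  7  7
  i=8: 1  1  1  2  2  3  4  5  6  7  8  8
  i=9: 1  1  1  2  3  4  5  6  7  8  9  9
  i=10: 1  2  2  3  4  5  6  7  8  9  10  10
  i=11: 1  2  2  3  4  5  6  7  8  9  10  11
  i=12: 1  2  3  4  5  6  7  8  9  10  11  12

second differences of R give the permutation w = (10, 6, 8, 9, 11, 7, 4, 1, 5, 2, 12, 3).

|D(w)|=43, |Ess(w)|=6:

[(1, 9, 0), (5, 7, 1), (6, 5, 0), (7, 3, 0), (9, 3, 1), (11, 3, 2)]


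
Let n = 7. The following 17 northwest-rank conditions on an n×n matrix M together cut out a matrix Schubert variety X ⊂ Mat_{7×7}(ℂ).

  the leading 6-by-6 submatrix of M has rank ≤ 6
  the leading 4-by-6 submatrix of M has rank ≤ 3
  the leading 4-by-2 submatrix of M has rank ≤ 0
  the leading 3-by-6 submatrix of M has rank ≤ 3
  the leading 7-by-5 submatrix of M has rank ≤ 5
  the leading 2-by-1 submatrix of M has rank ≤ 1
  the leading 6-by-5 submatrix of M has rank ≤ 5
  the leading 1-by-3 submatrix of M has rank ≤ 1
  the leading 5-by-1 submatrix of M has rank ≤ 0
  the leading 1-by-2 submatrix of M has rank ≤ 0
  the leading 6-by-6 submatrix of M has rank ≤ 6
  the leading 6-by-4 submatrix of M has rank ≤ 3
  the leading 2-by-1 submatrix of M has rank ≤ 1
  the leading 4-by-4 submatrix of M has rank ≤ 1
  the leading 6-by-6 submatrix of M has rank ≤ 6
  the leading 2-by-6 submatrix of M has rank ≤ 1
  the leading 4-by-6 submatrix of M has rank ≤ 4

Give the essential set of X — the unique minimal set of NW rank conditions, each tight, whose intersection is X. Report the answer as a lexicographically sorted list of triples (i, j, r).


Computing R[i][j] = min implied NW-rank bound (n=7, 17 conditions):

  R[1]: 0 | 0 | 1 | 1 | 1 | 1 | 1
  R[2]: 0 | 0 | 1 | 1 | 1 | 1 | 2
  R[3]: 0 | 0 | 1 | 1 | 2 | 2 | 3
  R[4]: 0 | 0 | 1 | 1 | 2 | 3 | 4
  R[5]: 0 | 1 | 2 | 2 | 3 | 4 | 5
  R[6]: 1 | 2 | 3 | 3 | 4 | 5 | 6
  R[7]: 1 | 2 | 3 | 4 | 5 | 6 | 7

giving w = (3, 7, 5, 6, 2, 1, 4) via Δ²R.

Rothe diagram D(w) (14 cells), 4 SE-corners (essential conditions):

[(2, 6, 1), (4, 2, 0), (4, 4, 1), (5, 1, 0)]


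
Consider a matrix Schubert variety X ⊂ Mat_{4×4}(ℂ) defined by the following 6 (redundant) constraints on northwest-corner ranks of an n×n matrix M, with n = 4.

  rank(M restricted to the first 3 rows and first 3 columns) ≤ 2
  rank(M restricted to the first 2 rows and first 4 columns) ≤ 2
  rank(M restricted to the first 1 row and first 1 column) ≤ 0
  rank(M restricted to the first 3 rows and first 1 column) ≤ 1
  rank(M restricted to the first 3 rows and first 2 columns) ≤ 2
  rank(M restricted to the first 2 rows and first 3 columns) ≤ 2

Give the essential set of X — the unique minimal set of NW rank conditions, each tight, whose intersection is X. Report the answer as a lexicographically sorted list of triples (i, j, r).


Computing R[i][j] = min implied NW-rank bound (n=4, 6 conditions):

  row 1: 0, 1, 1, 1
  row 2: 1, 2, 2, 2
  row 3: 1, 2, 2, 3
  row 4: 1, 2, 3, 4

second differences of R give the permutation w = (2, 1, 4, 3).

ℓ(w)=2; the 2 essential cells (i,j,r):

[(1, 1, 0), (3, 3, 2)]


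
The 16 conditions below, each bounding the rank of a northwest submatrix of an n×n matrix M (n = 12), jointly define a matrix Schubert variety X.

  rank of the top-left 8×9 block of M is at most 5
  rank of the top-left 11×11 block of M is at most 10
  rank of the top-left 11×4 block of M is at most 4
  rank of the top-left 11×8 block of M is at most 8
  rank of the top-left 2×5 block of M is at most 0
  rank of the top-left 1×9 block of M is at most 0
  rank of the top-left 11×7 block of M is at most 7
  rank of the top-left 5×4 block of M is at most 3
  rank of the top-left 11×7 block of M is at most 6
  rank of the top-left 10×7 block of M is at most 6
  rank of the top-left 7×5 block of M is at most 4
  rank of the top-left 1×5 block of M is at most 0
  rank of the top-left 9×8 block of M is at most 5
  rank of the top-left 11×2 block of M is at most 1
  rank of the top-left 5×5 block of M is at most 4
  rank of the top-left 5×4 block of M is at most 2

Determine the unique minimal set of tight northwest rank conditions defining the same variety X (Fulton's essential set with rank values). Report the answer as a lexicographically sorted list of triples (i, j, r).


Computing R[i][j] = min implied NW-rank bound (n=12, 16 conditions):

  0  0  0  0  0  0  0  0  0  1  1  1
  0  0  0  0  0  1  1  1  1  2  2  2
  1  1  1  1  1  2  2  2  2  3  3  3
  1  1  2  2  2  3  3  3  3  4  4  4
  1  1  2  2  3  4  4  4  4  5  5  5
  1  1  2  3  4  5  5  5  5  6  6  6
  1  1  2  3  4  5  5  5  5  6  7  7
  1  1  2  3  4  5  5  5  5  6  7  8
  1  1  2  3  4  5  5  5  6  7  8  9
  1  1  2  3  4  5  6  6  7  8  9  10
  1  1  2  3  4  5  6  7  8  9  10  11
  1  2  3  4  5  6  7  8  9  10  11  12

reading off 1-entries of Δ²R: w = (10, 6, 1, 3, 5, 4, 11, 12, 9, 7, 8, 2).

ℓ(w)=31; the 6 essential cells (i,j,r):

[(1, 9, 0), (2, 5, 0), (5, 4, 2), (8, 9, 5), (9, 8, 5), (11, 2, 1)]


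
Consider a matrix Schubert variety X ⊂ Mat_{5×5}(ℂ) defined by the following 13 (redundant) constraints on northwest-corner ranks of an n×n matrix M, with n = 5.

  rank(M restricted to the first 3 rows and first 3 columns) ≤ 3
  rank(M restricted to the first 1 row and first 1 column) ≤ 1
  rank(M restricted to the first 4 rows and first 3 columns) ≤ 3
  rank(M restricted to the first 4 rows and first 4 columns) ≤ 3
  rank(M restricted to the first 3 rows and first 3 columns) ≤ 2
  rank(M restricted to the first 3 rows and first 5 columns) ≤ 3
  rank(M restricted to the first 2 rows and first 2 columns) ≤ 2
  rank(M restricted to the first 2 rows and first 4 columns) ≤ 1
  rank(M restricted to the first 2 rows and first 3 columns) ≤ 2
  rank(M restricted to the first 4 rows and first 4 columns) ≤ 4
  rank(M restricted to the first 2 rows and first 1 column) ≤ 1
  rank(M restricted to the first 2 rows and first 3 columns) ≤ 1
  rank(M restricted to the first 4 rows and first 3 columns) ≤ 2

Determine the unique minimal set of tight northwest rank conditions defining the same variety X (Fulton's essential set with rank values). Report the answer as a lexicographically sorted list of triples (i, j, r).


Propagating the 13 rank bounds to every northwest block:

  1, 1, 1, 1, 1
  1, 1, 1, 1, 2
  1, 2, 2, 2, 3
  1, 2, 2, 3, 4
  1, 2, 3, 4, 5

reading off 1-entries of Δ²R: w = (1, 5, 2, 4, 3).

|D(w)|=4, |Ess(w)|=2:

[(2, 4, 1), (4, 3, 2)]


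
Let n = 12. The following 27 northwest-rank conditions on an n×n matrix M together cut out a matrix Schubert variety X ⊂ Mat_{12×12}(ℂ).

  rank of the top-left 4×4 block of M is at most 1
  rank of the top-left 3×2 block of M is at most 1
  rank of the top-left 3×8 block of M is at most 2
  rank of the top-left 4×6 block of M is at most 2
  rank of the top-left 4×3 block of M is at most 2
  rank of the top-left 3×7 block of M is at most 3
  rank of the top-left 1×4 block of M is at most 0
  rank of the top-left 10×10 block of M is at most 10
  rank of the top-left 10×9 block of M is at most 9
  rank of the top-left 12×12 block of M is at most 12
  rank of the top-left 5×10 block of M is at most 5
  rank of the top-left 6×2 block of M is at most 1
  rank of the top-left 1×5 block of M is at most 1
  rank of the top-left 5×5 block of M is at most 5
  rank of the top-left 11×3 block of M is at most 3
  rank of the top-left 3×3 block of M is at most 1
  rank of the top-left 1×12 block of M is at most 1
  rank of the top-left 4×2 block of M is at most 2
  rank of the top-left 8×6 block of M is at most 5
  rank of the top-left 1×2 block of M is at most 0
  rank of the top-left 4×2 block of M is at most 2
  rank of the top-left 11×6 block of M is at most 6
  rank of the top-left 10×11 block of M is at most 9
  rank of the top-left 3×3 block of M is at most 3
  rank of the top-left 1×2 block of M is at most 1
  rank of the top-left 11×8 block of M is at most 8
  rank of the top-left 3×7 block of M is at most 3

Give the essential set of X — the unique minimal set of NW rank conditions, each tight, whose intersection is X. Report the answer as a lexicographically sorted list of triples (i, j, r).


Rank table r_w(12×12) implied by the 27 constraints:

  0, 0, 0, 0, 1, 1, 1, 1, 1, 1, 1, 1
  1, 1, 1, 1, 2, 2, 2, 2, 2, 2, 2, 2
  1, 1, 1, 1, 2, 2, 2, 2, 3, 3, 3, 3
  1, 1, 1, 1, 2, 2, 3, 3, 4, 4, 4, 4
  1, 1, 2, 2, 3, 3, 4, 4, 5, 5, 5, 5
  1, 1, 2, 3, 4, 4, 5, 5, 6, 6, 6, 6
  1, 2, 3, 4, 5, 5, 6, 6, 7, 7, 7, 7
  1, 2, 3, 4, 5, 5, 6, 7, 8, 8, 8, 8
  1, 2, 3, 4, 5, 6, 7, 8, 9, 9, 9, 9
  1, 2, 3, 4, 5, 6, 7, 8, 9, 9, 9, 10
  1, 2, 3, 4, 5, 6, 7, 8, 9, 10, 10, 11
  1, 2, 3, 4, 5, 6, 7, 8, 9, 10, 11, 12

so w = (5, 1, 9, 7, 3, 4, 2, 8, 6, 12, 10, 11).

7 SE-corners of the 19-cell Rothe diagram give Ess(w):

[(1, 4, 0), (3, 8, 2), (4, 4, 1), (4, 6, 2), (6, 2, 1), (8, 6, 5), (10, 11, 9)]


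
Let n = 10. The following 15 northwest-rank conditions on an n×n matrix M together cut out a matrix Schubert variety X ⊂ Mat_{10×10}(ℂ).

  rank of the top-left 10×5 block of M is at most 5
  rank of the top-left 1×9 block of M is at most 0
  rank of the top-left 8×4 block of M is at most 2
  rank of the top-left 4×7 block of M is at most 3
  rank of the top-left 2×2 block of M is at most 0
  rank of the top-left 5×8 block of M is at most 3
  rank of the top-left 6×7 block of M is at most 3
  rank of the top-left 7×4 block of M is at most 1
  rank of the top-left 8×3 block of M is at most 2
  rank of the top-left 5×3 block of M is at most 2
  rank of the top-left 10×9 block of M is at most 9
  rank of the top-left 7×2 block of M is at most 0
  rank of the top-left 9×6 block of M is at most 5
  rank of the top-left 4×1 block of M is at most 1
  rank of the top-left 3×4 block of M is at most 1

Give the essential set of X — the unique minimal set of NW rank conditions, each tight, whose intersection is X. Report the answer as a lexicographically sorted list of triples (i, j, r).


Propagating the 15 rank bounds to every northwest block:

  0  0  0  0  0  0  0  0  0  1
  0  0  1  1  1  1  1  1  1  2
  0  0  1  1  2  2  2  2  2  3
  0  0  1  1  2  3  3  3  3  4
  0  0  1  1  2  3  3  3  4  5
  0  0  1  1  2  3  3  4  5  6
  0  0  1  1  2  3  4  5  6  7
  1  1  2  2  3  4  5  6  7  8
  1  2  3  3  4  5  6  7  8  9
  1  2  3  4  5  6  7  8  9  10

the unique w with this rank table is (10, 3, 5, 6, 9, 8, 7, 1, 2, 4).

ℓ(w)=29; the 5 essential cells (i,j,r):

[(1, 9, 0), (5, 8, 3), (6, 7, 3), (7, 2, 0), (7, 4, 1)]


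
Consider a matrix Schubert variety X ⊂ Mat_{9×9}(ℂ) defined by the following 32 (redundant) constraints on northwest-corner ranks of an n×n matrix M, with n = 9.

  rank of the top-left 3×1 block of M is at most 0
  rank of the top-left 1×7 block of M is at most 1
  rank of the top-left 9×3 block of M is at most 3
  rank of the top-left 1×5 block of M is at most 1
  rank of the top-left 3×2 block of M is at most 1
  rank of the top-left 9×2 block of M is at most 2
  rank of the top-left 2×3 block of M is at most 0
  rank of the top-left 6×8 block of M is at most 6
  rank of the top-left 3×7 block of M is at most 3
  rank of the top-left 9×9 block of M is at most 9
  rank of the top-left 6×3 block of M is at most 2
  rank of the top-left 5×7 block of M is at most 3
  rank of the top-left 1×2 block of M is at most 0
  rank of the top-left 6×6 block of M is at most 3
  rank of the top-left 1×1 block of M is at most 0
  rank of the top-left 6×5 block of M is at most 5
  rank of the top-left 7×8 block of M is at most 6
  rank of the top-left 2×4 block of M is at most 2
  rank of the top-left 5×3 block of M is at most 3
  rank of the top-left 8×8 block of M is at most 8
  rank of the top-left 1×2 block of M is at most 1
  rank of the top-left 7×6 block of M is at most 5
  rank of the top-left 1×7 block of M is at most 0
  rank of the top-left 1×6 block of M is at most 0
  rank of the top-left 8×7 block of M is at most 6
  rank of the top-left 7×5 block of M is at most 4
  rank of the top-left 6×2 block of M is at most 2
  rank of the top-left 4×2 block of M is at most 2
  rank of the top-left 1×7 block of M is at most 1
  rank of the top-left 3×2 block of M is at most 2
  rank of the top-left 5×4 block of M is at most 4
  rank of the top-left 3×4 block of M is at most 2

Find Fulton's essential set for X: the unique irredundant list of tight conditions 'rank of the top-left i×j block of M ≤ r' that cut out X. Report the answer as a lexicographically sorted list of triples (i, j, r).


Reconstructing r_w from the 32 given conditions:

  i=1: 0, 0, 0, 0, 0, 0, 0, 1, 1
  i=2: 0, 0, 0, 1, 1, 1, 1, 2, 2
  i=3: 0, 1, 1, 2, 2, 2, 2, 3, 3
  i=4: 1, 2, 2, 3, 3, 3, 3, 4, 4
  i=5: 1, 2, 2, 3, 3, 3, 3, 4, 5
  i=6: 1, 2, 2, 3, 3, 3, 4, 5, 6
  i=7: 1, 2, 3, 4, 4, 4, 5, 6, 7
  i=8: 1, 2, 3, 4, 5, 5, 6, 7, 8
  i=9: 1, 2, 3, 4, 5, 6, 7, 8, 9

hence w(1..9) = (8, 4, 2, 1, 9, 7, 3, 5, 6).

D(w) has 18 cells with 6 SE-corners; essential set:

[(1, 7, 0), (2, 3, 0), (3, 1, 0), (5, 7, 3), (6, 3, 2), (6, 6, 3)]


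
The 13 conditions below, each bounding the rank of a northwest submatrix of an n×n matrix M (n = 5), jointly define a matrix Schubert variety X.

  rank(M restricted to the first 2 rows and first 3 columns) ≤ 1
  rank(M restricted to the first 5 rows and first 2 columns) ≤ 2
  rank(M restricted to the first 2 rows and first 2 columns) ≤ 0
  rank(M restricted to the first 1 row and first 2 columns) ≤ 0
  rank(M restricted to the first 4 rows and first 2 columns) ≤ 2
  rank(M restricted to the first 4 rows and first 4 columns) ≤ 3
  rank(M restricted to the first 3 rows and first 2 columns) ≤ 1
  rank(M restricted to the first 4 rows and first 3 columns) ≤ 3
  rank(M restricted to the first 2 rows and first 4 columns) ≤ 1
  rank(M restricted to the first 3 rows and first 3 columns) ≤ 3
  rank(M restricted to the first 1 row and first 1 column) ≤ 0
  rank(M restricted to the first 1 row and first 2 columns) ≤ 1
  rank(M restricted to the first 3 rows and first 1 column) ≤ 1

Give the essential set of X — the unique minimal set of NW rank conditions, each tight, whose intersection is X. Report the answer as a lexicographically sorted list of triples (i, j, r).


Computing R[i][j] = min implied NW-rank bound (n=5, 13 conditions):

  R[1]: 0 | 0 | 1 | 1 | 1
  R[2]: 0 | 0 | 1 | 1 | 2
  R[3]: 1 | 1 | 2 | 2 | 3
  R[4]: 1 | 2 | 3 | 3 | 4
  R[5]: 1 | 2 | 3 | 4 | 5

the unique w with this rank table is (3, 5, 1, 2, 4).

Fulton essential set (2 of the 5 Rothe cells):

[(2, 2, 0), (2, 4, 1)]
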